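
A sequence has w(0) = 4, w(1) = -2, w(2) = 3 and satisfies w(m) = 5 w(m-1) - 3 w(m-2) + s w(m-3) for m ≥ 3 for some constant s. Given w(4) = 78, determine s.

-1

w(3) = 21 + 4s
w(4) = 96 + 18s
So 96 + 18s = 78, giving s = -1.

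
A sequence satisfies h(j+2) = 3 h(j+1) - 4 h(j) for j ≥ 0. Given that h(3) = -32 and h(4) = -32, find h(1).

-4

Rearranging, h(j-2) = (h(j) - 3 h(j-1)) / -4.
h(2) = (-32 - 3(-32)) / -4 = 64/-4 = -16
h(1) = (-32 - 3(-16)) / -4 = 16/-4 = -4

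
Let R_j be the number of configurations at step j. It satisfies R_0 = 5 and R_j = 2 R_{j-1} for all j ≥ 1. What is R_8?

R_1 = 2(5) = 10
R_2 = 2(10) = 20
R_3 = 2(20) = 40
R_4 = 2(40) = 80
R_5 = 2(80) = 160
R_6 = 2(160) = 320
R_7 = 2(320) = 640
R_8 = 2(640) = 1280

1280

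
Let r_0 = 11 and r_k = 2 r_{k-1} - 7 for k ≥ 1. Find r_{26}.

268435463

The fixed point is -7/(1 - 2) = 7, so r_k - 7 = 2(r_{k-1} - 7).
Hence r_k = 4·2^k + 7.
r_{26} = 4·2^{26} + 7 = 4·67108864 + 7 = 268435463.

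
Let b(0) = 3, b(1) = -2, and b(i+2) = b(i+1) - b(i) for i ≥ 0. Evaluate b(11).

5

b(2) = (-2) - 3 = -5
b(3) = (-5) - (-2) = -3
b(4) = (-3) - (-5) = 2
b(5) = 2 - (-3) = 5
b(6) = 5 - 2 = 3
b(7) = 3 - 5 = -2
b(8) = (-2) - 3 = -5
b(9) = (-5) - (-2) = -3
b(10) = (-3) - (-5) = 2
b(11) = 2 - (-3) = 5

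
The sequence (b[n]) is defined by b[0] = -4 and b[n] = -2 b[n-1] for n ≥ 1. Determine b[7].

512

b[1] = -2(-4) = 8
b[2] = -2(8) = -16
b[3] = -2(-16) = 32
b[4] = -2(32) = -64
b[5] = -2(-64) = 128
b[6] = -2(128) = -256
b[7] = -2(-256) = 512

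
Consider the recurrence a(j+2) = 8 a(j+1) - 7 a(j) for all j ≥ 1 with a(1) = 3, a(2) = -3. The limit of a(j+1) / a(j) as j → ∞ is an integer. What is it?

7

The characteristic equation is r^2 - 8r + 7 = 0, which factors as (r - 7)(r - 1) = 0.
So the roots are 7 and 1. Since |7| > |1| and the coefficient of 7^j is non-zero, the ratio tends to 7.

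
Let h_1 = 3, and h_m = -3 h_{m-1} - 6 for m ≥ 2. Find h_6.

h_2 = -3·3 - 6 = -15
h_3 = -3·(-15) - 6 = 39
h_4 = -3·39 - 6 = -123
h_5 = -3·(-123) - 6 = 363
h_6 = -3·363 - 6 = -1095

-1095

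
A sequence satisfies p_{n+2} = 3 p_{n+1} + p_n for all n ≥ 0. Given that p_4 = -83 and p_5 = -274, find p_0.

-5

Rearranging, p_{n-2} = p_n - 3 p_{n-1}.
p_3 = -274 - 3(-83) = -25
p_2 = -83 - 3(-25) = -8
p_1 = -25 - 3(-8) = -1
p_0 = -8 - 3(-1) = -5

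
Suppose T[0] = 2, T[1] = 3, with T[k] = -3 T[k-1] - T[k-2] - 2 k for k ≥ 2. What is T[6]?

T[2] = -3·3 - 2 - 4 = -15
T[3] = -3·(-15) - 3 - 6 = 36
T[4] = -3·36 - (-15) - 8 = -101
T[5] = -3·(-101) - 36 - 10 = 257
T[6] = -3·257 - (-101) - 12 = -682

-682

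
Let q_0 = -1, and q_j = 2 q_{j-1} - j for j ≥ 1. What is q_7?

-375

q_1 = 2(-1) - 1 = -3
q_2 = 2(-3) - 2 = -8
q_3 = 2(-8) - 3 = -19
q_4 = 2(-19) - 4 = -42
q_5 = 2(-42) - 5 = -89
q_6 = 2(-89) - 6 = -184
q_7 = 2(-184) - 7 = -375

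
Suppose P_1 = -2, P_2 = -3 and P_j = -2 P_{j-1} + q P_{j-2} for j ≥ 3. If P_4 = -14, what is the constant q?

-2

P_3 = 6 - 2q
P_4 = -12 + q
So -12 + q = -14, giving q = -2.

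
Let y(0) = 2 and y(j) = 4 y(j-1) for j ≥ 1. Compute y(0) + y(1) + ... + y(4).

682

y(1) = 4·2 = 8
y(2) = 4·8 = 32
y(3) = 4·32 = 128
y(4) = 4·128 = 512
Sum = 2 + 8 + 32 + 128 + 512 = 682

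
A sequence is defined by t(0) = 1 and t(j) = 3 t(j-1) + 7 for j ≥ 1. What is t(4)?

361

t(1) = 3·1 + 7 = 10
t(2) = 3·10 + 7 = 37
t(3) = 3·37 + 7 = 118
t(4) = 3·118 + 7 = 361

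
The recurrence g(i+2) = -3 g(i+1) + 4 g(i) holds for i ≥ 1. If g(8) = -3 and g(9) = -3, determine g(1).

Rearranging, g(i-2) = (g(i) + 3 g(i-1)) / 4.
g(7) = (-3 + 3·(-3)) / 4 = -12/4 = -3
g(6) = (-3 + 3·(-3)) / 4 = -12/4 = -3
g(5) = (-3 + 3·(-3)) / 4 = -12/4 = -3
g(4) = (-3 + 3·(-3)) / 4 = -12/4 = -3
g(3) = (-3 + 3·(-3)) / 4 = -12/4 = -3
g(2) = (-3 + 3·(-3)) / 4 = -12/4 = -3
g(1) = (-3 + 3·(-3)) / 4 = -12/4 = -3

-3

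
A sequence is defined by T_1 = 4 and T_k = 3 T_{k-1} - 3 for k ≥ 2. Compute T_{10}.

T_2 = 3*4 - 3 = 9
T_3 = 3*9 - 3 = 24
T_4 = 3*24 - 3 = 69
T_5 = 3*69 - 3 = 204
T_6 = 3*204 - 3 = 609
T_7 = 3*609 - 3 = 1824
T_8 = 3*1824 - 3 = 5469
T_9 = 3*5469 - 3 = 16404
T_{10} = 3*16404 - 3 = 49209

49209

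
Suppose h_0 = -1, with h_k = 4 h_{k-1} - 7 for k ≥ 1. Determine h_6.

-13651

h_1 = 4*(-1) - 7 = -11
h_2 = 4*(-11) - 7 = -51
h_3 = 4*(-51) - 7 = -211
h_4 = 4*(-211) - 7 = -851
h_5 = 4*(-851) - 7 = -3411
h_6 = 4*(-3411) - 7 = -13651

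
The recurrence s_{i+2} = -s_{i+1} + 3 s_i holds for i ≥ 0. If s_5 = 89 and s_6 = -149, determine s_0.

Rearranging, s_{i-2} = (s_i + s_{i-1}) / 3.
s_4 = (-149 + 89) / 3 = -60/3 = -20
s_3 = (89 + (-20)) / 3 = 69/3 = 23
s_2 = (-20 + 23) / 3 = 3/3 = 1
s_1 = (23 + 1) / 3 = 24/3 = 8
s_0 = (1 + 8) / 3 = 9/3 = 3

3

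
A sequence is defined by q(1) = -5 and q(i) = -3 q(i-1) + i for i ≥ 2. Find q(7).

-3962

q(2) = -3*(-5) + 2 = 17
q(3) = -3*17 + 3 = -48
q(4) = -3*(-48) + 4 = 148
q(5) = -3*148 + 5 = -439
q(6) = -3*(-439) + 6 = 1323
q(7) = -3*1323 + 7 = -3962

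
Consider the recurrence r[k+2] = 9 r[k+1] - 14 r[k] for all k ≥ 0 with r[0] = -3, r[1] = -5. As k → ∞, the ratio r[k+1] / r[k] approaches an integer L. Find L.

7

The characteristic equation is r^2 - 9r + 14 = 0, which factors as (r - 7)(r - 2) = 0.
So the roots are 7 and 2. Since |7| > |2| and the coefficient of 7^k is non-zero, the ratio tends to 7.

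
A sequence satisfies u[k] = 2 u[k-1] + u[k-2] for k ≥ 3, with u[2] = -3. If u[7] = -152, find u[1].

2

Let u[1] = v.
u[3] = -6 + v
u[4] = -15 + 2v
u[5] = -36 + 5v
u[6] = -87 + 12v
u[7] = -210 + 29v
So -210 + 29v = -152, giving v = 2.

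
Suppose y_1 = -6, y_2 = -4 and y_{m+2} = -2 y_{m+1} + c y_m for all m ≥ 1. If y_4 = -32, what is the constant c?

y_3 = 8 - 6c
y_4 = -16 + 8c
So -16 + 8c = -32, giving c = -2.

-2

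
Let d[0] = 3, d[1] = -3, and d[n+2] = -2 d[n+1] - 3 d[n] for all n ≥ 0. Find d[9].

285

d[2] = -2*(-3) - 3*3 = -3
d[3] = -2*(-3) - 3*(-3) = 15
d[4] = -2*15 - 3*(-3) = -21
d[5] = -2*(-21) - 3*15 = -3
d[6] = -2*(-3) - 3*(-21) = 69
d[7] = -2*69 - 3*(-3) = -129
d[8] = -2*(-129) - 3*69 = 51
d[9] = -2*51 - 3*(-129) = 285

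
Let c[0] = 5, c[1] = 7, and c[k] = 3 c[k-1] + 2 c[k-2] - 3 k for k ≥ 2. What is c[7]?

c[2] = 3*7 + 2*5 - 6 = 25
c[3] = 3*25 + 2*7 - 9 = 80
c[4] = 3*80 + 2*25 - 12 = 278
c[5] = 3*278 + 2*80 - 15 = 979
c[6] = 3*979 + 2*278 - 18 = 3475
c[7] = 3*3475 + 2*979 - 21 = 12362

12362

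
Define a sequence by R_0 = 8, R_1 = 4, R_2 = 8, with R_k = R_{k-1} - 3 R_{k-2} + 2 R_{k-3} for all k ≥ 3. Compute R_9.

-212

R_3 = 8 - 3*4 + 2*8 = 12
R_4 = 12 - 3*8 + 2*4 = -4
R_5 = (-4) - 3*12 + 2*8 = -24
R_6 = (-24) - 3*(-4) + 2*12 = 12
R_7 = 12 - 3*(-24) + 2*(-4) = 76
R_8 = 76 - 3*12 + 2*(-24) = -8
R_9 = (-8) - 3*76 + 2*12 = -212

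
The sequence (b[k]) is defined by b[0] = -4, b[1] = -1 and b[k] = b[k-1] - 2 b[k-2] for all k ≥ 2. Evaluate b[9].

-7

b[2] = (-1) - 2*(-4) = 7
b[3] = 7 - 2*(-1) = 9
b[4] = 9 - 2*7 = -5
b[5] = (-5) - 2*9 = -23
b[6] = (-23) - 2*(-5) = -13
b[7] = (-13) - 2*(-23) = 33
b[8] = 33 - 2*(-13) = 59
b[9] = 59 - 2*33 = -7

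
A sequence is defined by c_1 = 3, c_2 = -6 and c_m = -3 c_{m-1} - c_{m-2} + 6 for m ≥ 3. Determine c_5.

c_3 = -3*(-6) - 3 + 6 = 21
c_4 = -3*21 - (-6) + 6 = -51
c_5 = -3*(-51) - 21 + 6 = 138

138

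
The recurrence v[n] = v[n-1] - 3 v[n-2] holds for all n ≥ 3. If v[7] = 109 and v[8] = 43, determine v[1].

1

Rearranging, v[n-2] = (v[n] - v[n-1]) / -3.
v[6] = (43 - 109) / -3 = -66/-3 = 22
v[5] = (109 - 22) / -3 = 87/-3 = -29
v[4] = (22 - (-29)) / -3 = 51/-3 = -17
v[3] = (-29 - (-17)) / -3 = -12/-3 = 4
v[2] = (-17 - 4) / -3 = -21/-3 = 7
v[1] = (4 - 7) / -3 = -3/-3 = 1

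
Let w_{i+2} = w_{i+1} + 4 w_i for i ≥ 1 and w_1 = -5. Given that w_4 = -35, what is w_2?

Let w_2 = v.
w_3 = -20 + v
w_4 = -20 + 5v
So -20 + 5v = -35, giving v = -3.

-3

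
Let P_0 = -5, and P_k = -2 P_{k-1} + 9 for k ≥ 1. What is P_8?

P_1 = -2*(-5) + 9 = 19
P_2 = -2*19 + 9 = -29
P_3 = -2*(-29) + 9 = 67
P_4 = -2*67 + 9 = -125
P_5 = -2*(-125) + 9 = 259
P_6 = -2*259 + 9 = -509
P_7 = -2*(-509) + 9 = 1027
P_8 = -2*1027 + 9 = -2045

-2045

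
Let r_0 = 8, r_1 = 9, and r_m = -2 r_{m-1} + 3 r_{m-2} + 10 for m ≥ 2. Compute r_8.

r_2 = -2*9 + 3*8 + 10 = 16
r_3 = -2*16 + 3*9 + 10 = 5
r_4 = -2*5 + 3*16 + 10 = 48
r_5 = -2*48 + 3*5 + 10 = -71
r_6 = -2*(-71) + 3*48 + 10 = 296
r_7 = -2*296 + 3*(-71) + 10 = -795
r_8 = -2*(-795) + 3*296 + 10 = 2488

2488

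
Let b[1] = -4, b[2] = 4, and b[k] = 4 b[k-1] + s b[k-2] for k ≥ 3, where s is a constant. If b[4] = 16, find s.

b[3] = 16 - 4s
b[4] = 64 - 12s
So 64 - 12s = 16, giving s = 4.

4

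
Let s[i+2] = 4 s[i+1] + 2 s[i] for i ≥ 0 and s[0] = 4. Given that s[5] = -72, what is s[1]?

-2

Let s[1] = y.
s[2] = 8 + 4y
s[3] = 32 + 18y
s[4] = 144 + 80y
s[5] = 640 + 356y
So 640 + 356y = -72, giving y = -2.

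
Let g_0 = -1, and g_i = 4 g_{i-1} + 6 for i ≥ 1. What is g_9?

g_1 = 4*(-1) + 6 = 2
g_2 = 4*2 + 6 = 14
g_3 = 4*14 + 6 = 62
g_4 = 4*62 + 6 = 254
g_5 = 4*254 + 6 = 1022
g_6 = 4*1022 + 6 = 4094
g_7 = 4*4094 + 6 = 16382
g_8 = 4*16382 + 6 = 65534
g_9 = 4*65534 + 6 = 262142

262142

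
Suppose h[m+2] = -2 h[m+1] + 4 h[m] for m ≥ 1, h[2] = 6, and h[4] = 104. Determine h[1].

Let h[1] = z.
h[3] = -12 + 4z
h[4] = 48 - 8z
So 48 - 8z = 104, giving z = -7.

-7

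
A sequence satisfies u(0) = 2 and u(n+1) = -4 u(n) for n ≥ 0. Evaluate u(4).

u(1) = -4·2 = -8
u(2) = -4·(-8) = 32
u(3) = -4·32 = -128
u(4) = -4·(-128) = 512

512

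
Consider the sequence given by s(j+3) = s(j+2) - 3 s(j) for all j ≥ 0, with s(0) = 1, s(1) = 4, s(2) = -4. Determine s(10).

-163

s(3) = (-4) - 3·1 = -7
s(4) = (-7) - 3·4 = -19
s(5) = (-19) - 3·(-4) = -7
s(6) = (-7) - 3·(-7) = 14
s(7) = 14 - 3·(-19) = 71
s(8) = 71 - 3·(-7) = 92
s(9) = 92 - 3·14 = 50
s(10) = 50 - 3·71 = -163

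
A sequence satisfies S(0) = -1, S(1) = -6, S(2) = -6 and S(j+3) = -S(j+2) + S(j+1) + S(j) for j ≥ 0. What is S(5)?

4

S(3) = -(-6) + (-6) + (-1) = -1
S(4) = -(-1) + (-6) + (-6) = -11
S(5) = -(-11) + (-1) + (-6) = 4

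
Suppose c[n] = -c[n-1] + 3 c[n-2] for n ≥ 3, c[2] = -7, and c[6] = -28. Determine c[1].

-5

Let c[1] = y.
c[3] = 7 + 3y
c[4] = -28 - 3y
c[5] = 49 + 12y
c[6] = -133 - 21y
So -133 - 21y = -28, giving y = -5.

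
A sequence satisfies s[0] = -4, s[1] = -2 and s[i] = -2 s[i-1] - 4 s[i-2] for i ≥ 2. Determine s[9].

-2048

s[2] = -2(-2) - 4(-4) = 20
s[3] = -2(20) - 4(-2) = -32
s[4] = -2(-32) - 4(20) = -16
s[5] = -2(-16) - 4(-32) = 160
s[6] = -2(160) - 4(-16) = -256
s[7] = -2(-256) - 4(160) = -128
s[8] = -2(-128) - 4(-256) = 1280
s[9] = -2(1280) - 4(-128) = -2048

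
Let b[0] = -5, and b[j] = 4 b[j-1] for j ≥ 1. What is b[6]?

-20480

b[1] = 4(-5) = -20
b[2] = 4(-20) = -80
b[3] = 4(-80) = -320
b[4] = 4(-320) = -1280
b[5] = 4(-1280) = -5120
b[6] = 4(-5120) = -20480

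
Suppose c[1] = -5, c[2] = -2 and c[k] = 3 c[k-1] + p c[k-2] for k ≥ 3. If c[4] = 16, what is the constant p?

c[3] = -6 - 5p
c[4] = -18 - 17p
So -18 - 17p = 16, giving p = -2.

-2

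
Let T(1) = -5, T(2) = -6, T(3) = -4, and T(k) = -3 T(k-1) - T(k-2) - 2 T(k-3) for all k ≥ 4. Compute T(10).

T(4) = -3·(-4) - (-6) - 2·(-5) = 28
T(5) = -3·28 - (-4) - 2·(-6) = -68
T(6) = -3·(-68) - 28 - 2·(-4) = 184
T(7) = -3·184 - (-68) - 2·28 = -540
T(8) = -3·(-540) - 184 - 2·(-68) = 1572
T(9) = -3·1572 - (-540) - 2·184 = -4544
T(10) = -3·(-4544) - 1572 - 2·(-540) = 13140

13140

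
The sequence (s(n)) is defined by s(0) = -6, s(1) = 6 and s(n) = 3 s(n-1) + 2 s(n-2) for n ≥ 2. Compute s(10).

s(2) = 3*6 + 2*(-6) = 6
s(3) = 3*6 + 2*6 = 30
s(4) = 3*30 + 2*6 = 102
s(5) = 3*102 + 2*30 = 366
s(6) = 3*366 + 2*102 = 1302
s(7) = 3*1302 + 2*366 = 4638
s(8) = 3*4638 + 2*1302 = 16518
s(9) = 3*16518 + 2*4638 = 58830
s(10) = 3*58830 + 2*16518 = 209526

209526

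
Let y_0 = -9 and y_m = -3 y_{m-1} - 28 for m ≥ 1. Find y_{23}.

The fixed point is -28/(1 + 3) = -7, so y_m + 7 = -3(y_{m-1} + 7).
Hence y_m = -2·(-3)^m - 7.
y_{23} = -2·(-3)^{23} - 7 = -2·-94143178827 - 7 = 188286357647.

188286357647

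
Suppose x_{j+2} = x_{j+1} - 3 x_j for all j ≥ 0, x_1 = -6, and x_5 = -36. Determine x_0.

-2

Let x_0 = w.
x_2 = -6 - 3w
x_3 = 12 - 3w
x_4 = 30 + 6w
x_5 = -6 + 15w
So -6 + 15w = -36, giving w = -2.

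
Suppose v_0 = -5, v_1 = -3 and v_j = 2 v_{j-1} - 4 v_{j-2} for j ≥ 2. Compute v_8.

v_2 = 2(-3) - 4(-5) = 14
v_3 = 2(14) - 4(-3) = 40
v_4 = 2(40) - 4(14) = 24
v_5 = 2(24) - 4(40) = -112
v_6 = 2(-112) - 4(24) = -320
v_7 = 2(-320) - 4(-112) = -192
v_8 = 2(-192) - 4(-320) = 896

896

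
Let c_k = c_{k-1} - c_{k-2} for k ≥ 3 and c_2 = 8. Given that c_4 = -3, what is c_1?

Let c_1 = w.
c_3 = 8 - w
c_4 = -w
So -w = -3, giving w = 3.

3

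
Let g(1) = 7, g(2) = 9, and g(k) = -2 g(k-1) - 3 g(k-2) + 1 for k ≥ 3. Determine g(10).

g(3) = -2(9) - 3(7) + 1 = -38
g(4) = -2(-38) - 3(9) + 1 = 50
g(5) = -2(50) - 3(-38) + 1 = 15
g(6) = -2(15) - 3(50) + 1 = -179
g(7) = -2(-179) - 3(15) + 1 = 314
g(8) = -2(314) - 3(-179) + 1 = -90
g(9) = -2(-90) - 3(314) + 1 = -761
g(10) = -2(-761) - 3(-90) + 1 = 1793

1793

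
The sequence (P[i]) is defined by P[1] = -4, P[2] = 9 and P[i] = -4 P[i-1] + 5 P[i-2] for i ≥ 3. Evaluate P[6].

P[3] = -4·9 + 5·(-4) = -56
P[4] = -4·(-56) + 5·9 = 269
P[5] = -4·269 + 5·(-56) = -1356
P[6] = -4·(-1356) + 5·269 = 6769

6769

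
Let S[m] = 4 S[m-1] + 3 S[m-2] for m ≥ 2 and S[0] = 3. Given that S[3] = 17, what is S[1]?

-1

Let S[1] = w.
S[2] = 9 + 4w
S[3] = 36 + 19w
So 36 + 19w = 17, giving w = -1.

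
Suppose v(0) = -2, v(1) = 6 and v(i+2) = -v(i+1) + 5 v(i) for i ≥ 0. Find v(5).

v(2) = -6 + 5·(-2) = -16
v(3) = -(-16) + 5·6 = 46
v(4) = -46 + 5·(-16) = -126
v(5) = -(-126) + 5·46 = 356

356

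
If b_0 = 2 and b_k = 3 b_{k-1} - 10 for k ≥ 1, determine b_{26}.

-7625597484982

The fixed point is -10/(1 - 3) = 5, so b_k - 5 = 3(b_{k-1} - 5).
Hence b_k = -3·3^k + 5.
b_{26} = -3·3^{26} + 5 = -3·2541865828329 + 5 = -7625597484982.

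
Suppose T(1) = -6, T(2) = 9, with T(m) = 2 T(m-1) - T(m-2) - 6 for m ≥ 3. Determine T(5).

T(3) = 2*9 - (-6) - 6 = 18
T(4) = 2*18 - 9 - 6 = 21
T(5) = 2*21 - 18 - 6 = 18

18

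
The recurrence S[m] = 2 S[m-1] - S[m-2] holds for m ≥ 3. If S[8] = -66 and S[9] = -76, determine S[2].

-6

Rearranging, S[m-2] = -(S[m] - 2 S[m-1]).
S[7] = -(-76 - 2(-66)) = -56
S[6] = -(-66 - 2(-56)) = -46
S[5] = -(-56 - 2(-46)) = -36
S[4] = -(-46 - 2(-36)) = -26
S[3] = -(-36 - 2(-26)) = -16
S[2] = -(-26 - 2(-16)) = -6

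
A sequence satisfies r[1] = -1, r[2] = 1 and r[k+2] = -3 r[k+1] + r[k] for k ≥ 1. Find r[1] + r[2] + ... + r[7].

-361

r[3] = -3(1) + (-1) = -4
r[4] = -3(-4) + 1 = 13
r[5] = -3(13) + (-4) = -43
r[6] = -3(-43) + 13 = 142
r[7] = -3(142) + (-43) = -469
Sum = (-1) + 1 + (-4) + 13 + (-43) + 142 + (-469) = -361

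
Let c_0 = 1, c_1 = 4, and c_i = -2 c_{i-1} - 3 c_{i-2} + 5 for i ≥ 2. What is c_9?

260

c_2 = -2·4 - 3·1 + 5 = -6
c_3 = -2·(-6) - 3·4 + 5 = 5
c_4 = -2·5 - 3·(-6) + 5 = 13
c_5 = -2·13 - 3·5 + 5 = -36
c_6 = -2·(-36) - 3·13 + 5 = 38
c_7 = -2·38 - 3·(-36) + 5 = 37
c_8 = -2·37 - 3·38 + 5 = -183
c_9 = -2·(-183) - 3·37 + 5 = 260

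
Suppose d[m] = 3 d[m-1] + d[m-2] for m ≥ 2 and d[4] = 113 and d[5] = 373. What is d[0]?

8

Rearranging, d[m-2] = d[m] - 3 d[m-1].
d[3] = 373 - 3·113 = 34
d[2] = 113 - 3·34 = 11
d[1] = 34 - 3·11 = 1
d[0] = 11 - 3·1 = 8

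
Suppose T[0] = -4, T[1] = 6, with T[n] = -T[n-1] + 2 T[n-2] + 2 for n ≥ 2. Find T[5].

T[2] = -6 + 2(-4) + 2 = -12
T[3] = -(-12) + 2(6) + 2 = 26
T[4] = -26 + 2(-12) + 2 = -48
T[5] = -(-48) + 2(26) + 2 = 102

102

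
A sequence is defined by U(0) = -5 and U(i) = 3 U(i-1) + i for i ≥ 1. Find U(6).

U(1) = 3(-5) + 1 = -14
U(2) = 3(-14) + 2 = -40
U(3) = 3(-40) + 3 = -117
U(4) = 3(-117) + 4 = -347
U(5) = 3(-347) + 5 = -1036
U(6) = 3(-1036) + 6 = -3102

-3102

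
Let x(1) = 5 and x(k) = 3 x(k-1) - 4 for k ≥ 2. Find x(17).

129140165

The fixed point is -4/(1 - 3) = 2, so x(k) - 2 = 3(x(k-1) - 2).
Hence x(k) = 3·3^{k-1} + 2.
x(17) = 3·3^{16} + 2 = 3·43046721 + 2 = 129140165.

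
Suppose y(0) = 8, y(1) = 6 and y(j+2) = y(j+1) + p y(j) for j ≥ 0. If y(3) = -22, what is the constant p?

y(2) = 6 + 8p
y(3) = 6 + 14p
So 6 + 14p = -22, giving p = -2.

-2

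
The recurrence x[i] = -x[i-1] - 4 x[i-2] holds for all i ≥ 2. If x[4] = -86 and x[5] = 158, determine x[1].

-2

Rearranging, x[i-2] = (x[i] + x[i-1]) / -4.
x[3] = (158 + (-86)) / -4 = 72/-4 = -18
x[2] = (-86 + (-18)) / -4 = -104/-4 = 26
x[1] = (-18 + 26) / -4 = 8/-4 = -2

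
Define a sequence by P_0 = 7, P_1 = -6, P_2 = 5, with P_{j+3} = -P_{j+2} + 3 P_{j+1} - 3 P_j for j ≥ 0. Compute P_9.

-10154

P_3 = -5 + 3·(-6) - 3·7 = -44
P_4 = -(-44) + 3·5 - 3·(-6) = 77
P_5 = -77 + 3·(-44) - 3·5 = -224
P_6 = -(-224) + 3·77 - 3·(-44) = 587
P_7 = -587 + 3·(-224) - 3·77 = -1490
P_8 = -(-1490) + 3·587 - 3·(-224) = 3923
P_9 = -3923 + 3·(-1490) - 3·587 = -10154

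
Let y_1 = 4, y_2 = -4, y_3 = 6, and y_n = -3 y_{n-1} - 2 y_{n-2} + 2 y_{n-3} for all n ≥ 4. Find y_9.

-502

y_4 = -3·6 - 2·(-4) + 2·4 = -2
y_5 = -3·(-2) - 2·6 + 2·(-4) = -14
y_6 = -3·(-14) - 2·(-2) + 2·6 = 58
y_7 = -3·58 - 2·(-14) + 2·(-2) = -150
y_8 = -3·(-150) - 2·58 + 2·(-14) = 306
y_9 = -3·306 - 2·(-150) + 2·58 = -502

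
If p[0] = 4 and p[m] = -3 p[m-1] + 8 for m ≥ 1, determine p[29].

-137260754729764

The fixed point is 8/(1 + 3) = 2, so p[m] - 2 = -3(p[m-1] - 2).
Hence p[m] = 2·(-3)^m + 2.
p[29] = 2·(-3)^{29} + 2 = 2·-68630377364883 + 2 = -137260754729764.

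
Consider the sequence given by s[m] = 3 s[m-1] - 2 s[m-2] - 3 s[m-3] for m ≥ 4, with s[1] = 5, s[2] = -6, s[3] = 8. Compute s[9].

s[4] = 3*8 - 2*(-6) - 3*5 = 21
s[5] = 3*21 - 2*8 - 3*(-6) = 65
s[6] = 3*65 - 2*21 - 3*8 = 129
s[7] = 3*129 - 2*65 - 3*21 = 194
s[8] = 3*194 - 2*129 - 3*65 = 129
s[9] = 3*129 - 2*194 - 3*129 = -388

-388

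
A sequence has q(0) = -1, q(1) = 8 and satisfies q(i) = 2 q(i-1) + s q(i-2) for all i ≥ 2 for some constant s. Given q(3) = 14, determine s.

-3

q(2) = 16 - s
q(3) = 32 + 6s
So 32 + 6s = 14, giving s = -3.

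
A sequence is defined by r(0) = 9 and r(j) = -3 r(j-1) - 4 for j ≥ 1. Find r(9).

r(1) = -3·9 - 4 = -31
r(2) = -3·(-31) - 4 = 89
r(3) = -3·89 - 4 = -271
r(4) = -3·(-271) - 4 = 809
r(5) = -3·809 - 4 = -2431
r(6) = -3·(-2431) - 4 = 7289
r(7) = -3·7289 - 4 = -21871
r(8) = -3·(-21871) - 4 = 65609
r(9) = -3·65609 - 4 = -196831

-196831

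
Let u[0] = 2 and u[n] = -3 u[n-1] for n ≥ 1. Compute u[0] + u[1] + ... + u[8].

u[1] = -3*2 = -6
u[2] = -3*(-6) = 18
u[3] = -3*18 = -54
u[4] = -3*(-54) = 162
u[5] = -3*162 = -486
u[6] = -3*(-486) = 1458
u[7] = -3*1458 = -4374
u[8] = -3*(-4374) = 13122
Sum = 2 + (-6) + 18 + (-54) + 162 + (-486) + 1458 + (-4374) + 13122 = 9842

9842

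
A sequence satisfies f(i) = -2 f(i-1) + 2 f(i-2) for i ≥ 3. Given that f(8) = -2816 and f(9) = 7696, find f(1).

Rearranging, f(i-2) = (f(i) + 2 f(i-1)) / 2.
f(7) = (7696 + 2·(-2816)) / 2 = 2064/2 = 1032
f(6) = (-2816 + 2·1032) / 2 = -752/2 = -376
f(5) = (1032 + 2·(-376)) / 2 = 280/2 = 140
f(4) = (-376 + 2·140) / 2 = -96/2 = -48
f(3) = (140 + 2·(-48)) / 2 = 44/2 = 22
f(2) = (-48 + 2·22) / 2 = -4/2 = -2
f(1) = (22 + 2·(-2)) / 2 = 18/2 = 9

9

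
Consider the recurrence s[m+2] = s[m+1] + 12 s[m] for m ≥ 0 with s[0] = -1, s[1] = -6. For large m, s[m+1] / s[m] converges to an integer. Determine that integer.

4

The characteristic equation is r^2 - r - 12 = 0, which factors as (r - 4)(r + 3) = 0.
So the roots are 4 and -3. Since |4| > |-3| and the coefficient of 4^m is non-zero, the ratio tends to 4.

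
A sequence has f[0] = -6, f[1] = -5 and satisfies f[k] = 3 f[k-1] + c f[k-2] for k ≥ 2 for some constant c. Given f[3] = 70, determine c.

f[2] = -15 - 6c
f[3] = -45 - 23c
So -45 - 23c = 70, giving c = -5.

-5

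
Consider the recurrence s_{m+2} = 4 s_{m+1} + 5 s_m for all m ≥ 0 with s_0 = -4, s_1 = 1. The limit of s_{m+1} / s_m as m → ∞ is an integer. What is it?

5

The characteristic equation is r^2 - 4r - 5 = 0, which factors as (r - 5)(r + 1) = 0.
So the roots are 5 and -1. Since |5| > |-1| and the coefficient of 5^m is non-zero, the ratio tends to 5.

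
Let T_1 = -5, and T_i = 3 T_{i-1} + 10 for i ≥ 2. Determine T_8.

T_2 = 3(-5) + 10 = -5
T_3 = 3(-5) + 10 = -5
T_4 = 3(-5) + 10 = -5
T_5 = 3(-5) + 10 = -5
T_6 = 3(-5) + 10 = -5
T_7 = 3(-5) + 10 = -5
T_8 = 3(-5) + 10 = -5

-5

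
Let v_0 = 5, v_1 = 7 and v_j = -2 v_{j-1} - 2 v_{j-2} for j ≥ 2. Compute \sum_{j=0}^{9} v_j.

v_2 = -2*7 - 2*5 = -24
v_3 = -2*(-24) - 2*7 = 34
v_4 = -2*34 - 2*(-24) = -20
v_5 = -2*(-20) - 2*34 = -28
v_6 = -2*(-28) - 2*(-20) = 96
v_7 = -2*96 - 2*(-28) = -136
v_8 = -2*(-136) - 2*96 = 80
v_9 = -2*80 - 2*(-136) = 112
Sum = 5 + 7 + (-24) + 34 + (-20) + (-28) + 96 + (-136) + 80 + 112 = 126

126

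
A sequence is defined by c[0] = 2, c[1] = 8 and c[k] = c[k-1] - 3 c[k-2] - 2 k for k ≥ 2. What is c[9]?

-404

c[2] = 8 - 3*2 - 4 = -2
c[3] = (-2) - 3*8 - 6 = -32
c[4] = (-32) - 3*(-2) - 8 = -34
c[5] = (-34) - 3*(-32) - 10 = 52
c[6] = 52 - 3*(-34) - 12 = 142
c[7] = 142 - 3*52 - 14 = -28
c[8] = (-28) - 3*142 - 16 = -470
c[9] = (-470) - 3*(-28) - 18 = -404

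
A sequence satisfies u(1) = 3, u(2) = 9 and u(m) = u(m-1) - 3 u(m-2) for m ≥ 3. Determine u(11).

945

u(3) = 9 - 3·3 = 0
u(4) = 0 - 3·9 = -27
u(5) = (-27) - 3·0 = -27
u(6) = (-27) - 3·(-27) = 54
u(7) = 54 - 3·(-27) = 135
u(8) = 135 - 3·54 = -27
u(9) = (-27) - 3·135 = -432
u(10) = (-432) - 3·(-27) = -351
u(11) = (-351) - 3·(-432) = 945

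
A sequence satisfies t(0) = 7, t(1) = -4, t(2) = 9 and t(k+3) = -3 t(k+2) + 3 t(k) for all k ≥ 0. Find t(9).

t(3) = -3(9) + 3(7) = -6
t(4) = -3(-6) + 3(-4) = 6
t(5) = -3(6) + 3(9) = 9
t(6) = -3(9) + 3(-6) = -45
t(7) = -3(-45) + 3(6) = 153
t(8) = -3(153) + 3(9) = -432
t(9) = -3(-432) + 3(-45) = 1161

1161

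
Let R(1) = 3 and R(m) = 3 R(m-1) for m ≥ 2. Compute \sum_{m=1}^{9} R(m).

29523

R(2) = 3·3 = 9
R(3) = 3·9 = 27
R(4) = 3·27 = 81
R(5) = 3·81 = 243
R(6) = 3·243 = 729
R(7) = 3·729 = 2187
R(8) = 3·2187 = 6561
R(9) = 3·6561 = 19683
Sum = 3 + 9 + 27 + 81 + 243 + 729 + 2187 + 6561 + 19683 = 29523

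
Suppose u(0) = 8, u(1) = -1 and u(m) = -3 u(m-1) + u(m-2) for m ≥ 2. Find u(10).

146597

u(2) = -3·(-1) + 8 = 11
u(3) = -3·11 + (-1) = -34
u(4) = -3·(-34) + 11 = 113
u(5) = -3·113 + (-34) = -373
u(6) = -3·(-373) + 113 = 1232
u(7) = -3·1232 + (-373) = -4069
u(8) = -3·(-4069) + 1232 = 13439
u(9) = -3·13439 + (-4069) = -44386
u(10) = -3·(-44386) + 13439 = 146597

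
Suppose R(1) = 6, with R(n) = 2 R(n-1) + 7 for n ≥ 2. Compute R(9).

R(2) = 2*6 + 7 = 19
R(3) = 2*19 + 7 = 45
R(4) = 2*45 + 7 = 97
R(5) = 2*97 + 7 = 201
R(6) = 2*201 + 7 = 409
R(7) = 2*409 + 7 = 825
R(8) = 2*825 + 7 = 1657
R(9) = 2*1657 + 7 = 3321

3321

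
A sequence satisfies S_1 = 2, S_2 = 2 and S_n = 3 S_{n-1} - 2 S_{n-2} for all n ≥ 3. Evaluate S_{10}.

S_3 = 3(2) - 2(2) = 2
S_4 = 3(2) - 2(2) = 2
S_5 = 3(2) - 2(2) = 2
S_6 = 3(2) - 2(2) = 2
S_7 = 3(2) - 2(2) = 2
S_8 = 3(2) - 2(2) = 2
S_9 = 3(2) - 2(2) = 2
S_{10} = 3(2) - 2(2) = 2

2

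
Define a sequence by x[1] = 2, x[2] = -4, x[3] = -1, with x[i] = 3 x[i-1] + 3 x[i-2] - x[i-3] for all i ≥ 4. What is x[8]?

x[4] = 3*(-1) + 3*(-4) - 2 = -17
x[5] = 3*(-17) + 3*(-1) - (-4) = -50
x[6] = 3*(-50) + 3*(-17) - (-1) = -200
x[7] = 3*(-200) + 3*(-50) - (-17) = -733
x[8] = 3*(-733) + 3*(-200) - (-50) = -2749

-2749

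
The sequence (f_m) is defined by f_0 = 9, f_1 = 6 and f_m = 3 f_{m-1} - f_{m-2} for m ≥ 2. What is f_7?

f_2 = 3*6 - 9 = 9
f_3 = 3*9 - 6 = 21
f_4 = 3*21 - 9 = 54
f_5 = 3*54 - 21 = 141
f_6 = 3*141 - 54 = 369
f_7 = 3*369 - 141 = 966

966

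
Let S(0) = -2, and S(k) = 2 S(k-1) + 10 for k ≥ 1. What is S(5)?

S(1) = 2*(-2) + 10 = 6
S(2) = 2*6 + 10 = 22
S(3) = 2*22 + 10 = 54
S(4) = 2*54 + 10 = 118
S(5) = 2*118 + 10 = 246

246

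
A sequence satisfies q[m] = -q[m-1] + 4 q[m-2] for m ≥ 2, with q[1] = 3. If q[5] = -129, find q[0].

6

Let q[0] = y.
q[2] = -3 + 4y
q[3] = 15 - 4y
q[4] = -27 + 20y
q[5] = 87 - 36y
So 87 - 36y = -129, giving y = 6.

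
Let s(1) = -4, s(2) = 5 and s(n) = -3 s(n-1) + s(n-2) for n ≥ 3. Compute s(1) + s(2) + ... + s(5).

-161

s(3) = -3·5 + (-4) = -19
s(4) = -3·(-19) + 5 = 62
s(5) = -3·62 + (-19) = -205
Sum = (-4) + 5 + (-19) + 62 + (-205) = -161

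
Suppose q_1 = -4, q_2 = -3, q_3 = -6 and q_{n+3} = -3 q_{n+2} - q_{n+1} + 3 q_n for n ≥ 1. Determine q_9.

q_4 = -3·(-6) - (-3) + 3·(-4) = 9
q_5 = -3·9 - (-6) + 3·(-3) = -30
q_6 = -3·(-30) - 9 + 3·(-6) = 63
q_7 = -3·63 - (-30) + 3·9 = -132
q_8 = -3·(-132) - 63 + 3·(-30) = 243
q_9 = -3·243 - (-132) + 3·63 = -408

-408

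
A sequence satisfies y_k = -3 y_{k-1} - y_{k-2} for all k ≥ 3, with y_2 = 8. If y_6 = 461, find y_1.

1

Let y_1 = w.
y_3 = -24 - w
y_4 = 64 + 3w
y_5 = -168 - 8w
y_6 = 440 + 21w
So 440 + 21w = 461, giving w = 1.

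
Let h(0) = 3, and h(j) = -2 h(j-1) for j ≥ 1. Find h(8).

h(1) = -2·3 = -6
h(2) = -2·(-6) = 12
h(3) = -2·12 = -24
h(4) = -2·(-24) = 48
h(5) = -2·48 = -96
h(6) = -2·(-96) = 192
h(7) = -2·192 = -384
h(8) = -2·(-384) = 768

768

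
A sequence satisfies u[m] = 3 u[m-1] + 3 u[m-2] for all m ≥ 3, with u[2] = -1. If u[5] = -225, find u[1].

-5

Let u[1] = y.
u[3] = -3 + 3y
u[4] = -12 + 9y
u[5] = -45 + 36y
So -45 + 36y = -225, giving y = -5.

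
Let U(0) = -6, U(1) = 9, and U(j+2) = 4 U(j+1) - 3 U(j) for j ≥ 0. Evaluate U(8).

U(2) = 4(9) - 3(-6) = 54
U(3) = 4(54) - 3(9) = 189
U(4) = 4(189) - 3(54) = 594
U(5) = 4(594) - 3(189) = 1809
U(6) = 4(1809) - 3(594) = 5454
U(7) = 4(5454) - 3(1809) = 16389
U(8) = 4(16389) - 3(5454) = 49194

49194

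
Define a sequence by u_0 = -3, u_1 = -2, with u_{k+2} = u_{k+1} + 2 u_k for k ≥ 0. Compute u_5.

-52

u_2 = (-2) + 2·(-3) = -8
u_3 = (-8) + 2·(-2) = -12
u_4 = (-12) + 2·(-8) = -28
u_5 = (-28) + 2·(-12) = -52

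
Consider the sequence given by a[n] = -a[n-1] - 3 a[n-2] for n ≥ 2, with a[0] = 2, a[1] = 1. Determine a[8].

-43

a[2] = -1 - 3(2) = -7
a[3] = -(-7) - 3(1) = 4
a[4] = -4 - 3(-7) = 17
a[5] = -17 - 3(4) = -29
a[6] = -(-29) - 3(17) = -22
a[7] = -(-22) - 3(-29) = 109
a[8] = -109 - 3(-22) = -43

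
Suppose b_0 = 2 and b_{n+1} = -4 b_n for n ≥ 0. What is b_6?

b_1 = -4(2) = -8
b_2 = -4(-8) = 32
b_3 = -4(32) = -128
b_4 = -4(-128) = 512
b_5 = -4(512) = -2048
b_6 = -4(-2048) = 8192

8192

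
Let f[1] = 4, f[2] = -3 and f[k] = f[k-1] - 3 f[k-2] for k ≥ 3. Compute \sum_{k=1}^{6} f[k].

76

f[3] = (-3) - 3·4 = -15
f[4] = (-15) - 3·(-3) = -6
f[5] = (-6) - 3·(-15) = 39
f[6] = 39 - 3·(-6) = 57
Sum = 4 + (-3) + (-15) + (-6) + 39 + 57 = 76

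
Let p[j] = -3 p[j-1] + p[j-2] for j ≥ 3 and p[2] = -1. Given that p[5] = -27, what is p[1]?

Let p[1] = v.
p[3] = 3 + v
p[4] = -10 - 3v
p[5] = 33 + 10v
So 33 + 10v = -27, giving v = -6.

-6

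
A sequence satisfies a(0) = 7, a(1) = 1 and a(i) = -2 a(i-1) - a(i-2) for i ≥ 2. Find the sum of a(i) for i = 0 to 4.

a(2) = -2*1 - 7 = -9
a(3) = -2*(-9) - 1 = 17
a(4) = -2*17 - (-9) = -25
Sum = 7 + 1 + (-9) + 17 + (-25) = -9

-9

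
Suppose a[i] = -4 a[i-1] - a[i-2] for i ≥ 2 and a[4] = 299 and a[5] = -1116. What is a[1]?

Rearranging, a[i-2] = -(a[i] + 4 a[i-1]).
a[3] = -(-1116 + 4·299) = -80
a[2] = -(299 + 4·(-80)) = 21
a[1] = -(-80 + 4·21) = -4

-4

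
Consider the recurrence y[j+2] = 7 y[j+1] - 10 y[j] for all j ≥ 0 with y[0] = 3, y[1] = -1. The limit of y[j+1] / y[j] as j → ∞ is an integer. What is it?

The characteristic equation is r^2 - 7r + 10 = 0, which factors as (r - 5)(r - 2) = 0.
So the roots are 5 and 2. Since |5| > |2| and the coefficient of 5^j is non-zero, the ratio tends to 5.

5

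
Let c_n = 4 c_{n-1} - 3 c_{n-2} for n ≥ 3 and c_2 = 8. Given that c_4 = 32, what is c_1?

Let c_1 = v.
c_3 = 32 - 3v
c_4 = 104 - 12v
So 104 - 12v = 32, giving v = 6.

6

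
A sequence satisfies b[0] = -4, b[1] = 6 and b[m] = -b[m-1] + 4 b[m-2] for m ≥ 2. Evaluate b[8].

b[2] = -6 + 4(-4) = -22
b[3] = -(-22) + 4(6) = 46
b[4] = -46 + 4(-22) = -134
b[5] = -(-134) + 4(46) = 318
b[6] = -318 + 4(-134) = -854
b[7] = -(-854) + 4(318) = 2126
b[8] = -2126 + 4(-854) = -5542

-5542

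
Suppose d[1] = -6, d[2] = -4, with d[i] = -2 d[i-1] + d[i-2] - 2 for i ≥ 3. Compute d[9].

378

d[3] = -2*(-4) + (-6) - 2 = 0
d[4] = -2*0 + (-4) - 2 = -6
d[5] = -2*(-6) + 0 - 2 = 10
d[6] = -2*10 + (-6) - 2 = -28
d[7] = -2*(-28) + 10 - 2 = 64
d[8] = -2*64 + (-28) - 2 = -158
d[9] = -2*(-158) + 64 - 2 = 378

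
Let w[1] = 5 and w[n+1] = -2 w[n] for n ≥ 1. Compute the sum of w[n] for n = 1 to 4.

w[2] = -2(5) = -10
w[3] = -2(-10) = 20
w[4] = -2(20) = -40
Sum = 5 + (-10) + 20 + (-40) = -25

-25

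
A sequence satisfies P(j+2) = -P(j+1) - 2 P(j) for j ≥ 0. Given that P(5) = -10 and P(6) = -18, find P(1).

4

Rearranging, P(j-2) = (P(j) + P(j-1)) / -2.
P(4) = (-18 + (-10)) / -2 = -28/-2 = 14
P(3) = (-10 + 14) / -2 = 4/-2 = -2
P(2) = (14 + (-2)) / -2 = 12/-2 = -6
P(1) = (-2 + (-6)) / -2 = -8/-2 = 4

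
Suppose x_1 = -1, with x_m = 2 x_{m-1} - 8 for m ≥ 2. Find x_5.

-136

x_2 = 2(-1) - 8 = -10
x_3 = 2(-10) - 8 = -28
x_4 = 2(-28) - 8 = -64
x_5 = 2(-64) - 8 = -136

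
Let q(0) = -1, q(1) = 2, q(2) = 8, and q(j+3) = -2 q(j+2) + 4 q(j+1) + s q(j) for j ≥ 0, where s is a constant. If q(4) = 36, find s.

-3

q(3) = -8 - s
q(4) = 48 + 4s
So 48 + 4s = 36, giving s = -3.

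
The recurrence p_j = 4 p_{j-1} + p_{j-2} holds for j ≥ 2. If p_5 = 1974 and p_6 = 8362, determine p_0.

Rearranging, p_{j-2} = p_j - 4 p_{j-1}.
p_4 = 8362 - 4(1974) = 466
p_3 = 1974 - 4(466) = 110
p_2 = 466 - 4(110) = 26
p_1 = 110 - 4(26) = 6
p_0 = 26 - 4(6) = 2

2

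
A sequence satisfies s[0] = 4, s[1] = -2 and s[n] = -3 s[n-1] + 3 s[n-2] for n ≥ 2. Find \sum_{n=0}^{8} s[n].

38084

s[2] = -3(-2) + 3(4) = 18
s[3] = -3(18) + 3(-2) = -60
s[4] = -3(-60) + 3(18) = 234
s[5] = -3(234) + 3(-60) = -882
s[6] = -3(-882) + 3(234) = 3348
s[7] = -3(3348) + 3(-882) = -12690
s[8] = -3(-12690) + 3(3348) = 48114
Sum = 4 + (-2) + 18 + (-60) + 234 + (-882) + 3348 + (-12690) + 48114 = 38084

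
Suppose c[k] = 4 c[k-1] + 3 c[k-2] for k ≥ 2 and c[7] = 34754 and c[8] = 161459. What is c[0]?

Rearranging, c[k-2] = (c[k] - 4 c[k-1]) / 3.
c[6] = (161459 - 4*34754) / 3 = 22443/3 = 7481
c[5] = (34754 - 4*7481) / 3 = 4830/3 = 1610
c[4] = (7481 - 4*1610) / 3 = 1041/3 = 347
c[3] = (1610 - 4*347) / 3 = 222/3 = 74
c[2] = (347 - 4*74) / 3 = 51/3 = 17
c[1] = (74 - 4*17) / 3 = 6/3 = 2
c[0] = (17 - 4*2) / 3 = 9/3 = 3

3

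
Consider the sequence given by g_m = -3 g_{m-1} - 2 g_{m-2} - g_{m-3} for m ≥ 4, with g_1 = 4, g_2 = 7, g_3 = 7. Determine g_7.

g_4 = -3*7 - 2*7 - 4 = -39
g_5 = -3*(-39) - 2*7 - 7 = 96
g_6 = -3*96 - 2*(-39) - 7 = -217
g_7 = -3*(-217) - 2*96 - (-39) = 498

498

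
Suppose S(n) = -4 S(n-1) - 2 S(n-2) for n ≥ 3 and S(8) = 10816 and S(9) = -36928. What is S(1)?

Rearranging, S(n-2) = (S(n) + 4 S(n-1)) / -2.
S(7) = (-36928 + 4(10816)) / -2 = 6336/-2 = -3168
S(6) = (10816 + 4(-3168)) / -2 = -1856/-2 = 928
S(5) = (-3168 + 4(928)) / -2 = 544/-2 = -272
S(4) = (928 + 4(-272)) / -2 = -160/-2 = 80
S(3) = (-272 + 4(80)) / -2 = 48/-2 = -24
S(2) = (80 + 4(-24)) / -2 = -16/-2 = 8
S(1) = (-24 + 4(8)) / -2 = 8/-2 = -4

-4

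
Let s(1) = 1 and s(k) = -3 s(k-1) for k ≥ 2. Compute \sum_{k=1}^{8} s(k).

s(2) = -3·1 = -3
s(3) = -3·(-3) = 9
s(4) = -3·9 = -27
s(5) = -3·(-27) = 81
s(6) = -3·81 = -243
s(7) = -3·(-243) = 729
s(8) = -3·729 = -2187
Sum = 1 + (-3) + 9 + (-27) + 81 + (-243) + 729 + (-2187) = -1640

-1640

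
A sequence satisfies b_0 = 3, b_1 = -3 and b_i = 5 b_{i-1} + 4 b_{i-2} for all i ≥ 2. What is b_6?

b_2 = 5(-3) + 4(3) = -3
b_3 = 5(-3) + 4(-3) = -27
b_4 = 5(-27) + 4(-3) = -147
b_5 = 5(-147) + 4(-27) = -843
b_6 = 5(-843) + 4(-147) = -4803

-4803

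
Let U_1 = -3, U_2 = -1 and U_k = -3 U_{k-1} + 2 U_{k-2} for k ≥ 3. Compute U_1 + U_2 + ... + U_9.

U_3 = -3·(-1) + 2·(-3) = -3
U_4 = -3·(-3) + 2·(-1) = 7
U_5 = -3·7 + 2·(-3) = -27
U_6 = -3·(-27) + 2·7 = 95
U_7 = -3·95 + 2·(-27) = -339
U_8 = -3·(-339) + 2·95 = 1207
U_9 = -3·1207 + 2·(-339) = -4299
Sum = (-3) + (-1) + (-3) + 7 + (-27) + 95 + (-339) + 1207 + (-4299) = -3363

-3363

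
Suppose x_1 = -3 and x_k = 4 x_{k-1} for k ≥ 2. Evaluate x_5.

x_2 = 4*(-3) = -12
x_3 = 4*(-12) = -48
x_4 = 4*(-48) = -192
x_5 = 4*(-192) = -768

-768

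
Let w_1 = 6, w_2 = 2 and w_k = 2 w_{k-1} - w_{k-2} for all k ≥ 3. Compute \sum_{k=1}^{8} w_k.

-64

w_3 = 2(2) - 6 = -2
w_4 = 2(-2) - 2 = -6
w_5 = 2(-6) - (-2) = -10
w_6 = 2(-10) - (-6) = -14
w_7 = 2(-14) - (-10) = -18
w_8 = 2(-18) - (-14) = -22
Sum = 6 + 2 + (-2) + (-6) + (-10) + (-14) + (-18) + (-22) = -64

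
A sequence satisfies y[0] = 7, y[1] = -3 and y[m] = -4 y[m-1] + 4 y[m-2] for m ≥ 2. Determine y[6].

y[2] = -4(-3) + 4(7) = 40
y[3] = -4(40) + 4(-3) = -172
y[4] = -4(-172) + 4(40) = 848
y[5] = -4(848) + 4(-172) = -4080
y[6] = -4(-4080) + 4(848) = 19712

19712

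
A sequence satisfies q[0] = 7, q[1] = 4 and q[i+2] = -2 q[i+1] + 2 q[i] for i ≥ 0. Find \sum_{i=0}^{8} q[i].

q[2] = -2*4 + 2*7 = 6
q[3] = -2*6 + 2*4 = -4
q[4] = -2*(-4) + 2*6 = 20
q[5] = -2*20 + 2*(-4) = -48
q[6] = -2*(-48) + 2*20 = 136
q[7] = -2*136 + 2*(-48) = -368
q[8] = -2*(-368) + 2*136 = 1008
Sum = 7 + 4 + 6 + (-4) + 20 + (-48) + 136 + (-368) + 1008 = 761

761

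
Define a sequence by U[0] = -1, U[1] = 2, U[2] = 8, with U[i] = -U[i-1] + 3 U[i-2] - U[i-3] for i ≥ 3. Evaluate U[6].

104

U[3] = -8 + 3*2 - (-1) = -1
U[4] = -(-1) + 3*8 - 2 = 23
U[5] = -23 + 3*(-1) - 8 = -34
U[6] = -(-34) + 3*23 - (-1) = 104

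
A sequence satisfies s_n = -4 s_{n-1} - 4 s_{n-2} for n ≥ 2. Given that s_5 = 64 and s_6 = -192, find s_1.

Rearranging, s_{n-2} = (s_n + 4 s_{n-1}) / -4.
s_4 = (-192 + 4·64) / -4 = 64/-4 = -16
s_3 = (64 + 4·(-16)) / -4 = 0/-4 = 0
s_2 = (-16 + 4·0) / -4 = -16/-4 = 4
s_1 = (0 + 4·4) / -4 = 16/-4 = -4

-4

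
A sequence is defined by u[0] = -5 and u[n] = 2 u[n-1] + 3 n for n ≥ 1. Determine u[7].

101

u[1] = 2*(-5) + 3 = -7
u[2] = 2*(-7) + 6 = -8
u[3] = 2*(-8) + 9 = -7
u[4] = 2*(-7) + 12 = -2
u[5] = 2*(-2) + 15 = 11
u[6] = 2*11 + 18 = 40
u[7] = 2*40 + 21 = 101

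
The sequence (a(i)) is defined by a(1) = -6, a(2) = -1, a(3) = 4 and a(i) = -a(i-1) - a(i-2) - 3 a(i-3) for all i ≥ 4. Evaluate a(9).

a(4) = -4 - (-1) - 3(-6) = 15
a(5) = -15 - 4 - 3(-1) = -16
a(6) = -(-16) - 15 - 3(4) = -11
a(7) = -(-11) - (-16) - 3(15) = -18
a(8) = -(-18) - (-11) - 3(-16) = 77
a(9) = -77 - (-18) - 3(-11) = -26

-26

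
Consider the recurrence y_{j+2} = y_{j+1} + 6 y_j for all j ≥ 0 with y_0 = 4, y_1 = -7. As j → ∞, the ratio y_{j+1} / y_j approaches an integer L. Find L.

3

The characteristic equation is r^2 - r - 6 = 0, which factors as (r - 3)(r + 2) = 0.
So the roots are 3 and -2. Since |3| > |-2| and the coefficient of 3^j is non-zero, the ratio tends to 3.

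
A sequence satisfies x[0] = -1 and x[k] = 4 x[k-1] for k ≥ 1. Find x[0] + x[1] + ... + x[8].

x[1] = 4·(-1) = -4
x[2] = 4·(-4) = -16
x[3] = 4·(-16) = -64
x[4] = 4·(-64) = -256
x[5] = 4·(-256) = -1024
x[6] = 4·(-1024) = -4096
x[7] = 4·(-4096) = -16384
x[8] = 4·(-16384) = -65536
Sum = (-1) + (-4) + (-16) + (-64) + (-256) + (-1024) + (-4096) + (-16384) + (-65536) = -87381

-87381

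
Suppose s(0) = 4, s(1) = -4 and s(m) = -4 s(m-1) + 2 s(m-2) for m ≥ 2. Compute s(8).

s(2) = -4*(-4) + 2*4 = 24
s(3) = -4*24 + 2*(-4) = -104
s(4) = -4*(-104) + 2*24 = 464
s(5) = -4*464 + 2*(-104) = -2064
s(6) = -4*(-2064) + 2*464 = 9184
s(7) = -4*9184 + 2*(-2064) = -40864
s(8) = -4*(-40864) + 2*9184 = 181824

181824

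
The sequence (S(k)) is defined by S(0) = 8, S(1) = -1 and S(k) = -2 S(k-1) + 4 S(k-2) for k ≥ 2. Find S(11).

-992256

S(2) = -2(-1) + 4(8) = 34
S(3) = -2(34) + 4(-1) = -72
S(4) = -2(-72) + 4(34) = 280
S(5) = -2(280) + 4(-72) = -848
S(6) = -2(-848) + 4(280) = 2816
S(7) = -2(2816) + 4(-848) = -9024
S(8) = -2(-9024) + 4(2816) = 29312
S(9) = -2(29312) + 4(-9024) = -94720
S(10) = -2(-94720) + 4(29312) = 306688
S(11) = -2(306688) + 4(-94720) = -992256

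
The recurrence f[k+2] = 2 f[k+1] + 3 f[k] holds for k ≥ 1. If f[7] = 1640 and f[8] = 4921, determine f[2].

Rearranging, f[k-2] = (f[k] - 2 f[k-1]) / 3.
f[6] = (4921 - 2·1640) / 3 = 1641/3 = 547
f[5] = (1640 - 2·547) / 3 = 546/3 = 182
f[4] = (547 - 2·182) / 3 = 183/3 = 61
f[3] = (182 - 2·61) / 3 = 60/3 = 20
f[2] = (61 - 2·20) / 3 = 21/3 = 7

7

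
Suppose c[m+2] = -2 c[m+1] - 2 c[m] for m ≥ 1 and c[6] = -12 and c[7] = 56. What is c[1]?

Rearranging, c[m-2] = (c[m] + 2 c[m-1]) / -2.
c[5] = (56 + 2·(-12)) / -2 = 32/-2 = -16
c[4] = (-12 + 2·(-16)) / -2 = -44/-2 = 22
c[3] = (-16 + 2·22) / -2 = 28/-2 = -14
c[2] = (22 + 2·(-14)) / -2 = -6/-2 = 3
c[1] = (-14 + 2·3) / -2 = -8/-2 = 4

4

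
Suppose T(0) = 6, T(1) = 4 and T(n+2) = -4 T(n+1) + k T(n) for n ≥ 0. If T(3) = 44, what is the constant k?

1

T(2) = -16 + 6k
T(3) = 64 - 20k
So 64 - 20k = 44, giving k = 1.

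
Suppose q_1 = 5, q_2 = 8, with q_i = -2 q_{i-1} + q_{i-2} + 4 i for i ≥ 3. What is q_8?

482

q_3 = -2(8) + 5 + 12 = 1
q_4 = -2(1) + 8 + 16 = 22
q_5 = -2(22) + 1 + 20 = -23
q_6 = -2(-23) + 22 + 24 = 92
q_7 = -2(92) + (-23) + 28 = -179
q_8 = -2(-179) + 92 + 32 = 482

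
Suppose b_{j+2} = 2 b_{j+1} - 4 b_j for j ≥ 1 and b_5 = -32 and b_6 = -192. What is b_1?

Rearranging, b_{j-2} = (b_j - 2 b_{j-1}) / -4.
b_4 = (-192 - 2(-32)) / -4 = -128/-4 = 32
b_3 = (-32 - 2(32)) / -4 = -96/-4 = 24
b_2 = (32 - 2(24)) / -4 = -16/-4 = 4
b_1 = (24 - 2(4)) / -4 = 16/-4 = -4

-4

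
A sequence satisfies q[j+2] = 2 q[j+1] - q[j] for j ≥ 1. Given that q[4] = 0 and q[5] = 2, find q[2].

-4

Rearranging, q[j-2] = -(q[j] - 2 q[j-1]).
q[3] = -(2 - 2·0) = -2
q[2] = -(0 - 2·(-2)) = -4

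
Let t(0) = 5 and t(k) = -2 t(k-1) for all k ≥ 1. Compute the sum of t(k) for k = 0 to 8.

t(1) = -2·5 = -10
t(2) = -2·(-10) = 20
t(3) = -2·20 = -40
t(4) = -2·(-40) = 80
t(5) = -2·80 = -160
t(6) = -2·(-160) = 320
t(7) = -2·320 = -640
t(8) = -2·(-640) = 1280
Sum = 5 + (-10) + 20 + (-40) + 80 + (-160) + 320 + (-640) + 1280 = 855

855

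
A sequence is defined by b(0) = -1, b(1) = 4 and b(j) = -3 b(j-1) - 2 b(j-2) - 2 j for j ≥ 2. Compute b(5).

b(2) = -3·4 - 2·(-1) - 4 = -14
b(3) = -3·(-14) - 2·4 - 6 = 28
b(4) = -3·28 - 2·(-14) - 8 = -64
b(5) = -3·(-64) - 2·28 - 10 = 126

126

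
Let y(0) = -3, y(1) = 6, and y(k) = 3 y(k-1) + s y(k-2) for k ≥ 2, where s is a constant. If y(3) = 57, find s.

-1

y(2) = 18 - 3s
y(3) = 54 - 3s
So 54 - 3s = 57, giving s = -1.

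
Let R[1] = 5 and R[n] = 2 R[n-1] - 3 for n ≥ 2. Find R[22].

4194307

The fixed point is -3/(1 - 2) = 3, so R[n] - 3 = 2(R[n-1] - 3).
Hence R[n] = 2·2^{n-1} + 3.
R[22] = 2·2^{21} + 3 = 2·2097152 + 3 = 4194307.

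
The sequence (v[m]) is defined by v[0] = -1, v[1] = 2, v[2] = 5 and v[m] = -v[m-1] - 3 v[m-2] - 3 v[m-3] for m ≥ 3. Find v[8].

v[3] = -5 - 3·2 - 3·(-1) = -8
v[4] = -(-8) - 3·5 - 3·2 = -13
v[5] = -(-13) - 3·(-8) - 3·5 = 22
v[6] = -22 - 3·(-13) - 3·(-8) = 41
v[7] = -41 - 3·22 - 3·(-13) = -68
v[8] = -(-68) - 3·41 - 3·22 = -121

-121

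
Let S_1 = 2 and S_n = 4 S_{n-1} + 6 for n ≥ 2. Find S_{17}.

The fixed point is 6/(1 - 4) = -2, so S_n + 2 = 4(S_{n-1} + 2).
Hence S_n = 4·4^{n-1} - 2.
S_{17} = 4·4^{16} - 2 = 4·4294967296 - 2 = 17179869182.

17179869182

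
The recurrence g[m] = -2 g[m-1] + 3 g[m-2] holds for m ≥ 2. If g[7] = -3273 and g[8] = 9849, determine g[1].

3

Rearranging, g[m-2] = (g[m] + 2 g[m-1]) / 3.
g[6] = (9849 + 2*(-3273)) / 3 = 3303/3 = 1101
g[5] = (-3273 + 2*1101) / 3 = -1071/3 = -357
g[4] = (1101 + 2*(-357)) / 3 = 387/3 = 129
g[3] = (-357 + 2*129) / 3 = -99/3 = -33
g[2] = (129 + 2*(-33)) / 3 = 63/3 = 21
g[1] = (-33 + 2*21) / 3 = 9/3 = 3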